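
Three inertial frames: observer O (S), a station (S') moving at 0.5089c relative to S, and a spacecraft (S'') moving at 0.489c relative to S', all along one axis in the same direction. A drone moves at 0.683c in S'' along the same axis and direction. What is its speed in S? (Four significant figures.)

Apply u = (u'+v)/(1+u'v) twice. Drone in the station frame: (0.683+0.489)/(1+0.683·0.489) = 1.172/1.333987 = 0.87857c.
That velocity, transformed to the rest frame of observer O: (0.87857+0.5089)/(1+0.87857·0.5089) = 1.38747/1.447104273 = 0.95879c.

0.9588c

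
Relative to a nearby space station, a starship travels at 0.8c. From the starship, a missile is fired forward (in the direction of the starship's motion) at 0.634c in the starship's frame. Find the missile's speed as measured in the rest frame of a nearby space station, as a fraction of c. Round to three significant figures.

In units of c, u = (u' + v)/(1 + u'v) with u' = 0.634 and v = 0.8.
Numerator: 0.634 + 0.8 = 1.434. Denominator: 1 + (0.634)(0.8) = 1.5072.
u = 1.434/1.5072 = 0.95143, so the speed is 0.951c.

0.951c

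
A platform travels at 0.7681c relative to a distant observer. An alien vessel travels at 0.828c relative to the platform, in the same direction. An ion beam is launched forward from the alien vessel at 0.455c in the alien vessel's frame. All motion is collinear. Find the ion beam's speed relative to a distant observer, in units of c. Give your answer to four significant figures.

Compose velocities in two stages. Stage 1 (into S'): u₁ = (0.455+0.828)/(1+0.455×0.828) = 0.93191.
Stage 2 (into S): u = (0.93191+0.7681)/(1+0.93191×0.7681) = 0.9908, so the speed is 0.9908c.

0.9908c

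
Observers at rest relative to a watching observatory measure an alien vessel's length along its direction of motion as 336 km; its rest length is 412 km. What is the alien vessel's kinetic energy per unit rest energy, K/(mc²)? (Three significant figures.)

Length contraction gives γ = L₀/L = 412/336 = 1.22619.
K/(mc²) = γ − 1 = 1.22619 − 1 = 0.226.

0.226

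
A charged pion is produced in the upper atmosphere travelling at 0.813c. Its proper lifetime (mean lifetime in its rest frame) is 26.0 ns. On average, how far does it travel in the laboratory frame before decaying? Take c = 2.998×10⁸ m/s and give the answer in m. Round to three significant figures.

γ = 1/√(1 − β²) = 1/√(1 − 0.660969) = 1/√0.339031 = 1/0.582264 = 1.7174.
Lab-frame lifetime: Δt = γτ = 1.7174 × 26.0 ns = 44.652 ns.
Distance: d = vΔt = 0.813 × 2.998×10⁸ m/s × 4.4652×10^-8 s = 10.9 m.

10.9 m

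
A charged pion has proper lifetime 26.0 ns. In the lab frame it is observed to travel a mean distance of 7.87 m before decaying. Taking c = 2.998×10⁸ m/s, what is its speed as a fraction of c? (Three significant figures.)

d = βγcτ ⇒ βγ = d/(cτ) = 7.870 m / (7.7948 m) = 1.0096.
β = (βγ)/√(1+(βγ)²) = 1.0096/√2.01929 = 0.710.

0.710c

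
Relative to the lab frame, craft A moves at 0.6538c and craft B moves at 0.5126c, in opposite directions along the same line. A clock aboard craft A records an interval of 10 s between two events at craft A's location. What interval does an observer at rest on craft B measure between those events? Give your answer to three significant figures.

20.6 s

The velocity of craft A relative to craft B is (0.6538 + 0.5126)c / (1 + 0.6538×0.5126) = 0.87362c; relative speed 0.87362c.
At |u| = 0.87362c, γ = (1 − 0.763212)^(−1/2) = 2.055.
Craft A's interval is proper; time dilation gives Δt_B = γΔτ = 2.055 × 10 s = 20.6 s.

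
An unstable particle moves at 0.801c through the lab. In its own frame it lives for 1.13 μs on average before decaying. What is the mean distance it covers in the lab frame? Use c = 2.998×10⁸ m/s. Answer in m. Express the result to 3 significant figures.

With β = 0.801, γ = 1/√(1 − 0.801²) = 1/√0.358399 = 1.6704.
Lab-frame lifetime: Δt = γτ = 1.6704 × 1.13 μs = 1.8876 μs.
Distance: d = vΔt = 0.801 × 2.998×10⁸ m/s × 1.8876×10^-6 s = 453 m.

453 m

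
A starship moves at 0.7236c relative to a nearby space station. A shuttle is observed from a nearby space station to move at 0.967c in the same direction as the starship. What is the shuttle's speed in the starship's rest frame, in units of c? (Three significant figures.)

0.811c

Transform to the starship's frame: u' = (u − v)/(1 − uv/c²).
u' = (0.967 − 0.7236)/(1 − 0.967×0.7236) = 0.2434/0.3002788 = 0.81058.
Speed in the starship's frame: 0.811c (in the same direction).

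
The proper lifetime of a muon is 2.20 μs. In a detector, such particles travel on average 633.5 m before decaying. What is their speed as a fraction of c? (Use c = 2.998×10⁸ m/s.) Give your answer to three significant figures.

0.693c

d = βγcτ ⇒ βγ = d/(cτ) = 633.5 m / (659.56 m) = 0.96049.
β = (βγ)/√(1+(βγ)²) = 0.96049/√1.922541 = 0.693.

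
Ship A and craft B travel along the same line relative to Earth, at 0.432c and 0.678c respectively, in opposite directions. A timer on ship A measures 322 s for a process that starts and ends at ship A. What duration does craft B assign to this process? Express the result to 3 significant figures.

628 s

Transform ship A's velocity into craft B's frame: (0.432 + 0.678)/(1 + 0.432·0.678) = 1.11/1.292896, so the relative speed is 0.85854c.
γ for this relative speed: γ = 1/√(1 − 0.737091) = 1.9503.
The clock on ship A records proper time, so craft B measures Δt = γΔτ = 1.9503 × 322 = 628 s.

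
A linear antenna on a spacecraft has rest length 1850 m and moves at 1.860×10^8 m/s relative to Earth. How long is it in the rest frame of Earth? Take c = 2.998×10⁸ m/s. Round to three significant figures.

1450 m

β = v/c = (1.860×10^8 m/s)/(2.998×10⁸ m/s) = 0.620414.
With β = 0.620414, γ = 1/√(1 − 0.620414²) = 1/√0.6150865 = 1.2751.
Length contraction: L = L₀/γ = 1850/1.2751 = 1450 m.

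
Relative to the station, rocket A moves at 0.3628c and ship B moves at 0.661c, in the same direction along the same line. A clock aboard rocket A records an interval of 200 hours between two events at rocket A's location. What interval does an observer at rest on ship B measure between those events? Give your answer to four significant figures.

217.4 hours

Speed of rocket A in ship B's frame: u = (v_A − v_B)/(1 − v_A v_B/c²) = (0.3628 − 0.661)/(1 − 0.3628×0.661) = −0.2982/0.7601892 = −0.39227; |u| = 0.39227c.
At |u| = 0.39227c, γ = (1 − 0.153876)^(−1/2) = 1.0871.
Rocket A's interval is proper; time dilation gives Δt_B = γΔτ = 1.0871 × 200 hours = 217.4 hours.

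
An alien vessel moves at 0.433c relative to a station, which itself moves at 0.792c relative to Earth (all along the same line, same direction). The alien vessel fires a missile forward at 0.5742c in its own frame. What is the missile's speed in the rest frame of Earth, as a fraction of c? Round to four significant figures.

Apply u = (u'+v)/(1+u'v) twice. Missile in the station frame: (0.5742+0.433)/(1+0.5742·0.433) = 1.0072/1.2486286 = 0.80664c.
That velocity, transformed to the rest frame of Earth: (0.80664+0.792)/(1+0.80664·0.792) = 1.59864/1.63885888 = 0.97546c.

0.9755c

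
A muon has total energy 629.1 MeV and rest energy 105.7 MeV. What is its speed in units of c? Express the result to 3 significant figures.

Total energy E = γmc² gives γ = 629.1/105.7 = 5.9518.
Hence β = √(1 − 1/γ²) = √(1 − 0.0282295) = √0.9717705 = 0.986.

0.986c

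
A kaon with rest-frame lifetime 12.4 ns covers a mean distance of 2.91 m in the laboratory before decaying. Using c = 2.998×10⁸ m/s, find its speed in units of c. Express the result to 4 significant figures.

Let x = d/(cτ) = 2.910 m / (2.998×10⁸ m/s × 1.240×10^-8 s) = 0.78278. Since d = βγcτ, x = βγ = β/√(1−β²).
Solving: β² = x²/(1+x²) = 0.612745/1.612745 = 0.379939, so β = 0.6164.

0.6164c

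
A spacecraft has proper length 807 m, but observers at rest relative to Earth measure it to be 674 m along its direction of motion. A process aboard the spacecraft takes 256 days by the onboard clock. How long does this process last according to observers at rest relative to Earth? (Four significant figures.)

γ = L₀/L = 807/674 = 1.19733.
Δt = γΔτ = 1.19733 × 256 = 306.5 days.

306.5 days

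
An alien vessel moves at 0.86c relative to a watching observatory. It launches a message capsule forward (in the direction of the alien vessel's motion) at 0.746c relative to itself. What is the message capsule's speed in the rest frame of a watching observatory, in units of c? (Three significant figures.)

0.978c

Relativistic velocity addition: u = (u' + v)/(1 + u'v/c²), with u' = 0.746c and v = 0.86c.
Numerator: 0.746 + 0.86 = 1.606. Denominator: 1 + (0.746)(0.86) = 1.64156.
u = 1.606/1.64156 = 0.97834, so the speed is 0.978c.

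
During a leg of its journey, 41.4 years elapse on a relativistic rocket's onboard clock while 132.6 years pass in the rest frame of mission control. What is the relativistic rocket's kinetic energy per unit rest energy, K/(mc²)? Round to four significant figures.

γ = Δt/Δτ = 132.6/41.4 = 3.2029.
K/(mc²) = γ − 1 = 3.2029 − 1 = 2.203.

2.203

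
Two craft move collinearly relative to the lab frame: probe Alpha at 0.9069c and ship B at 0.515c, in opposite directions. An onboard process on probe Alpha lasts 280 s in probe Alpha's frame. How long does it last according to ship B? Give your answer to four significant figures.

1137 s

The velocity of probe Alpha relative to ship B is (0.9069 + 0.515)c / (1 + 0.9069×0.515) = 0.96922c; relative speed 0.96922c.
γ for this relative speed: γ = 1/√(1 − 0.939387) = 4.0618.
The clock on probe Alpha records proper time, so ship B measures Δt = γΔτ = 4.0618 × 280 = 1137 s.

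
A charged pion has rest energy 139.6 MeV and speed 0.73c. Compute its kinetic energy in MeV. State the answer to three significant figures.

64.7 MeV

γ = 1/√(1 − β²) = 1/√(1 − 0.5329) = 1/√0.4671 = 1/0.683447 = 1.46317.
Kinetic energy: K = (γ − 1)mc² = (1.46317 − 1) × 139.6 MeV = 0.46317 × 139.6 = 64.7 MeV.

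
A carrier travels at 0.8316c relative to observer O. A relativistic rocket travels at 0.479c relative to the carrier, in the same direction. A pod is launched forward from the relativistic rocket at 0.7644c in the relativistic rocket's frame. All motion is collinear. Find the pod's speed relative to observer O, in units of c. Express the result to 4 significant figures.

Compose velocities in two stages. Stage 1 (into S'): u₁ = (0.7644+0.479)/(1+0.7644×0.479) = 0.91015.
Stage 2 (into S): u = (0.91015+0.8316)/(1+0.91015×0.8316) = 0.99139, so the speed is 0.9914c.

0.9914c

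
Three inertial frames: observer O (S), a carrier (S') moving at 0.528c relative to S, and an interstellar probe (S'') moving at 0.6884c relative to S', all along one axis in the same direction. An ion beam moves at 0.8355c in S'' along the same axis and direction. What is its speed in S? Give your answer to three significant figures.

First combine the ion beam and interstellar probe (S''→S'): u₁ = (0.8355 + 0.6884)/(1 + 0.8355×0.6884) = 1.5239/1.5751582 = 0.96746.
Then combine with the carrier (S'→S): u = (0.96746 + 0.528)/(1 + 0.96746×0.528) = 1.49546/1.51081888 = 0.98983.

0.990c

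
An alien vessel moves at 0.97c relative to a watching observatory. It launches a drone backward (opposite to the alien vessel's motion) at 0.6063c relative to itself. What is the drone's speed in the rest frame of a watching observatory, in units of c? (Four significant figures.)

0.8830c

Relativistic velocity addition: u = (u' + v)/(1 + u'v/c²), with u' = −0.6063c and v = 0.97c.
Numerator: −0.6063 + 0.97 = 0.3637. Denominator: 1 + (−0.6063)(0.97) = 0.411889.
u = 0.3637/0.411889 = 0.883, so the speed is 0.8830c.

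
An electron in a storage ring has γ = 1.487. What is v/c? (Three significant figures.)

0.740

β = √(1 − 1/γ²) = √(1 − 1/2.211169) = √0.547751 = 0.740.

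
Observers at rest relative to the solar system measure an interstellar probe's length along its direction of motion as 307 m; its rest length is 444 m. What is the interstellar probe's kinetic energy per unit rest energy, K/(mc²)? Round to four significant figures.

0.4463

From L = L₀/γ: γ = 444/307 = 1.44625.
Since K = (γ−1)mc², K/(mc²) = 1.44625 − 1 = 0.4463.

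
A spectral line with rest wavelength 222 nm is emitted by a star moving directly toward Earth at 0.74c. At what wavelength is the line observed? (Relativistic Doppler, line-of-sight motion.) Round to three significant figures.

Relativistic Doppler for wavelength: λ_obs = λ_src · √((1−β)/(1+β)).
With β = 0.74: factor = √(0.26/1.74) = 0.38656.
λ_obs = 222 × 0.38656 = 85.8 nm.

85.8 nm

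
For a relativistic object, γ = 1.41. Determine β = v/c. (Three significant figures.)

0.705

β = √(1 − 1/γ²) = √(1 − 1/1.9881) = √0.497007 = 0.705.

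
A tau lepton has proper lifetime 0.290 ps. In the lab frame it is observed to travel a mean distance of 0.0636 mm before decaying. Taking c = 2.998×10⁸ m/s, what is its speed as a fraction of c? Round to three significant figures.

0.590c

Lab distance = (lab lifetime)·v = γτ·βc, so βγ = d/(cτ) = 6.360×10^-5/(2.998×10⁸ × 2.900×10^-13) = 0.73152.
With βγ = 0.73152: γ² = 1 + (βγ)² = 1.535122, and β = (βγ)/γ = 0.73152/1.239 = 0.590.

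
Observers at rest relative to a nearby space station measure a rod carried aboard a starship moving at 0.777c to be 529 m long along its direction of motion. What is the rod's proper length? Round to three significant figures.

With β = 0.777, γ = 1/√(1 − 0.777²) = 1/√0.396271 = 1.5886.
Proper length: L₀ = γ·L = 1.5886 × 529 = 840 m.

840 m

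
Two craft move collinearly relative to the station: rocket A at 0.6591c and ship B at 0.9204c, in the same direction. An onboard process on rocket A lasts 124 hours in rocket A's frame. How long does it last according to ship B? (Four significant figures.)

Speed of rocket A in ship B's frame: u = (v_A − v_B)/(1 − v_A v_B/c²) = (0.6591 − 0.9204)/(1 − 0.6591×0.9204) = −0.2613/0.39336436 = −0.66427; |u| = 0.66427c.
γ for this relative speed: γ = 1/√(1 − 0.441255) = 1.3378.
Rocket A's interval is proper; time dilation gives Δt_B = γΔτ = 1.3378 × 124 hours = 165.9 hours.

165.9 hours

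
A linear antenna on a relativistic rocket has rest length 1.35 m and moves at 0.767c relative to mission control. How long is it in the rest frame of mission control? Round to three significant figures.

γ = 1/√(1 − β²) = 1/√(1 − 0.588289) = 1/√0.411711 = 1/0.641647 = 1.5585.
Length contraction: L = L₀/γ = 1.35/1.5585 = 0.866 m.

0.866 m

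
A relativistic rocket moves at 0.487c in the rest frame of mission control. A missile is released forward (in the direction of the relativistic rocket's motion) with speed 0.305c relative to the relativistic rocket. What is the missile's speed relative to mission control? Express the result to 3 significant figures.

Relativistic velocity addition: u = (u' + v)/(1 + u'v/c²), with u' = 0.305c and v = 0.487c.
Numerator: 0.305 + 0.487 = 0.792. Denominator: 1 + (0.305)(0.487) = 1.148535.
u = 0.792/1.148535 = 0.68957, so the speed is 0.690c.

0.690c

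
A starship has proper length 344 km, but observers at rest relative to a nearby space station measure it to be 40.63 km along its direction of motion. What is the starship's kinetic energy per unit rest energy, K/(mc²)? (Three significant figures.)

Length contraction gives γ = L₀/L = 344/40.63 = 8.46665.
Since K = (γ−1)mc², K/(mc²) = 8.46665 − 1 = 7.47.

7.47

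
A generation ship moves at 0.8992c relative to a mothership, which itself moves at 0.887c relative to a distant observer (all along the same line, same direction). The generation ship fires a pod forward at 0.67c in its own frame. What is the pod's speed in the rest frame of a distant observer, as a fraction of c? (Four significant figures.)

Compose velocities in two stages. Stage 1 (into S'): u₁ = (0.67+0.8992)/(1+0.67×0.8992) = 0.97924.
Stage 2 (into S): u = (0.97924+0.887)/(1+0.97924×0.887) = 0.99874, so the speed is 0.9987c.

0.9987c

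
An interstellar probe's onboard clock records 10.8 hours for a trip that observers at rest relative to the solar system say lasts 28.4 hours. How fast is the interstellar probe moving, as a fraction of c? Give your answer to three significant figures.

γ = Δt/Δτ = 28.4/10.8 = 2.6296.
β = √(1 − 1/γ²) = √(1 − 0.144617) = √0.855383 = 0.925.

0.925c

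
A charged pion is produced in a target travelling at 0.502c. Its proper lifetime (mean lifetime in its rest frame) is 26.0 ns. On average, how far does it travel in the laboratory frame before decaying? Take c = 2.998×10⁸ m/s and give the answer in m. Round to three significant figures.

4.52 m

With β = 0.502, γ = 1/√(1 − 0.502²) = 1/√0.747996 = 1.1562.
Lab-frame lifetime: Δt = γτ = 1.1562 × 26.0 ns = 30.061 ns.
Distance: d = vΔt = 0.502 × 2.998×10⁸ m/s × 3.0061×10^-8 s = 4.52 m.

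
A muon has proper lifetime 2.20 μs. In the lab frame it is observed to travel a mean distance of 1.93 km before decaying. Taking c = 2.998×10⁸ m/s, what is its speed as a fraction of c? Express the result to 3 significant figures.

0.946c

d = βγcτ ⇒ βγ = d/(cτ) = 1930 m / (659.56 m) = 2.9262.
β = (βγ)/√(1+(βγ)²) = 2.9262/√9.56265 = 0.946.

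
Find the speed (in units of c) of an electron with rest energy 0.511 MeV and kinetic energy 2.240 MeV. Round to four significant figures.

γ = 1 + K/(mc²) = 1 + 2.240/0.511 = 5.3836.
β = √(1 − 1/γ²) = √(1 − 0.0345028) = √0.9654972 = 0.9826.

0.9826c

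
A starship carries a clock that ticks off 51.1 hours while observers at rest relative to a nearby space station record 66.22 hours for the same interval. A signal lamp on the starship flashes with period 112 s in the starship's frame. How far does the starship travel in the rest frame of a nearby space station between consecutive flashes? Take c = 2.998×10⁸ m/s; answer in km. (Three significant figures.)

2.77×10^7 km

γ = Δt/Δτ = 66.22/51.1 = 1.29589.
β = √(1 − 1/γ²) = 0.63602. Lab-frame period = γτ = 1.29589×112 s = 145.14 s. Distance = βc × γτ = 0.63602 × 2.998×10⁸ m/s × 145.14 s = 2.7675×10^10 m = 2.77×10^7 km.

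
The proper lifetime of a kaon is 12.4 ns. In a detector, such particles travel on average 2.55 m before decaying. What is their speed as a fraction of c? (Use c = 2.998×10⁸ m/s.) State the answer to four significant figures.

0.5657c

Lab distance = (lab lifetime)·v = γτ·βc, so βγ = d/(cτ) = 2.550/(2.998×10⁸ × 1.240×10^-8) = 0.68594.
With βγ = 0.68594: γ² = 1 + (βγ)² = 1.470514, and β = (βγ)/γ = 0.68594/1.21265 = 0.5657.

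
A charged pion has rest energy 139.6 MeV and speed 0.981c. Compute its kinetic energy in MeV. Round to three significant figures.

580 MeV

Lorentz factor: γ = (1 − 0.962361)^(−1/2) = 5.1544.
Kinetic energy: K = (γ − 1)mc² = (5.1544 − 1) × 139.6 MeV = 4.1544 × 139.6 = 580 MeV.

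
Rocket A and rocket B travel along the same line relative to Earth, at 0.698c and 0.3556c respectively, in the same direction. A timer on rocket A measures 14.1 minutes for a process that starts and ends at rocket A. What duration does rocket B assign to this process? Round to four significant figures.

Transform rocket A's velocity into rocket B's frame: (0.698 − 0.3556)/(1 − 0.698·0.3556) = 0.3424/0.7517912, so the relative speed is 0.45545c.
At |u| = 0.45545c, γ = (1 − 0.207435)^(−1/2) = 1.1233.
The clock on rocket A records proper time, so rocket B measures Δt = γΔτ = 1.1233 × 14.1 = 15.84 minutes.

15.84 minutes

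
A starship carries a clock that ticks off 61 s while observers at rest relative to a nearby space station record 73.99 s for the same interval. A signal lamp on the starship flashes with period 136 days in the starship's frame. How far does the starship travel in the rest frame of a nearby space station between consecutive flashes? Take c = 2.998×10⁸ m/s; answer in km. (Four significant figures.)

2.418×10^12 km

From Δt = γΔτ: γ = 73.99/61 = 1.21295.
β = √(1 − 1/γ²) = 0.56595. Lab-frame period = γτ = 1.21295×136 days = 164.96 days. Distance = βc × γτ = 0.56595 × 2.998×10⁸ m/s × 14252544 s = 2.4183×10^15 m = 2.418×10^12 km.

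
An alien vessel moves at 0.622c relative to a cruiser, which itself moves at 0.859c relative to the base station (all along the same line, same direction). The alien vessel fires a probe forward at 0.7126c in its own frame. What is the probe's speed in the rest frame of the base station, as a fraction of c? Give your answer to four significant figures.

0.9941c

First combine the probe and alien vessel (S''→S'): u₁ = (0.7126 + 0.622)/(1 + 0.7126×0.622) = 1.3346/1.4432372 = 0.92473.
Then combine with the cruiser (S'→S): u = (0.92473 + 0.859)/(1 + 0.92473×0.859) = 1.78373/1.79434307 = 0.99409.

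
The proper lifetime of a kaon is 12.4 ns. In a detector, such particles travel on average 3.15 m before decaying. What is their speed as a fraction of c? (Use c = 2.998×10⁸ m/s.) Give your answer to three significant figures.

Lab distance = (lab lifetime)·v = γτ·βc, so βγ = d/(cτ) = 3.150/(2.998×10⁸ × 1.240×10^-8) = 0.84734.
With βγ = 0.84734: γ² = 1 + (βγ)² = 1.717985, and β = (βγ)/γ = 0.84734/1.31072 = 0.646.

0.646c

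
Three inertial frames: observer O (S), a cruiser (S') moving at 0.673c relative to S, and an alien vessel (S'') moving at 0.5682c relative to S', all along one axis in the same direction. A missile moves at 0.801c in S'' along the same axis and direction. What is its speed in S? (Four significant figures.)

0.9882c

Apply u = (u'+v)/(1+u'v) twice. Missile in the cruiser frame: (0.801+0.5682)/(1+0.801·0.5682) = 1.3692/1.4551282 = 0.94095c.
That velocity, transformed to the rest frame of observer O: (0.94095+0.673)/(1+0.94095·0.673) = 1.61395/1.63325935 = 0.98818c.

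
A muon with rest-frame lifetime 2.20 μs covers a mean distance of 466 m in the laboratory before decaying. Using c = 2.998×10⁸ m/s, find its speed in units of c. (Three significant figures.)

Let x = d/(cτ) = 466.0 m / (2.998×10⁸ m/s × 2.200×10^-6 s) = 0.70653. Since d = βγcτ, x = βγ = β/√(1−β²).
Solving: β² = x²/(1+x²) = 0.499185/1.499185 = 0.332971, so β = 0.577.

0.577c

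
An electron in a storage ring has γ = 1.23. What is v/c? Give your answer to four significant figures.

β = √(1 − 1/γ²) = √(1 − 1/1.5129) = √0.339018 = 0.5823.

0.5823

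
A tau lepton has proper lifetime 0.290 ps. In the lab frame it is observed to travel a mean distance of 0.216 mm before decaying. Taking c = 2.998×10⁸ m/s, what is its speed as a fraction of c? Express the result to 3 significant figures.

0.928c

Let x = d/(cτ) = 2.160×10^-4 m / (2.998×10⁸ m/s × 2.900×10^-13 s) = 2.4844. Since d = βγcτ, x = βγ = β/√(1−β²).
Solving: β² = x²/(1+x²) = 6.17224/7.17224 = 0.860574, so β = 0.928.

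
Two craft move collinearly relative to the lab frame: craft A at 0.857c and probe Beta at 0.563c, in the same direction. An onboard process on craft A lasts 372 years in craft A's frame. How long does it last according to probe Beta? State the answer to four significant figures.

Speed of craft A in probe Beta's frame: u = (v_A − v_B)/(1 − v_A v_B/c²) = (0.857 − 0.563)/(1 − 0.857×0.563) = 0.294/0.517509 = 0.56811; |u| = 0.56811c.
At |u| = 0.56811c, γ = (1 − 0.322749)^(−1/2) = 1.2151.
Craft A's interval is proper; time dilation gives Δt_B = γΔτ = 1.2151 × 372 years = 452.0 years.

452.0 years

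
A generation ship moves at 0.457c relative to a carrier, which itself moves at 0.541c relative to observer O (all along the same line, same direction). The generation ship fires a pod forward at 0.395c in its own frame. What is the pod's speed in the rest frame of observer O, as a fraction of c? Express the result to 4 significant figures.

First combine the pod and generation ship (S''→S'): u₁ = (0.395 + 0.457)/(1 + 0.395×0.457) = 0.852/1.180515 = 0.72172.
Then combine with the carrier (S'→S): u = (0.72172 + 0.541)/(1 + 0.72172×0.541) = 1.26272/1.39045052 = 0.90814.

0.9081c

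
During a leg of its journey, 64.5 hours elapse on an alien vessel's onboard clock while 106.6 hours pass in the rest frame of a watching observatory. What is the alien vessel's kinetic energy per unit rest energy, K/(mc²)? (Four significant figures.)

0.6527

The time-dilation ratio gives γ = 106.6/64.5 = 1.65271.
Since K = (γ−1)mc², K/(mc²) = 1.65271 − 1 = 0.6527.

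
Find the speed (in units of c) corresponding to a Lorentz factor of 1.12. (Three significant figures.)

0.450c

β = √(1 − 1/γ²) = √(1 − 1/1.2544) = √0.202806 = 0.450.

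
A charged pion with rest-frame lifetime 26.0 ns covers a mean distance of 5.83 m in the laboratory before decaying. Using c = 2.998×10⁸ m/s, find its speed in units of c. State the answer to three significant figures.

0.599c

Let x = d/(cτ) = 5.830 m / (2.998×10⁸ m/s × 2.600×10^-8 s) = 0.74793. Since d = βγcτ, x = βγ = β/√(1−β²).
Solving: β² = x²/(1+x²) = 0.559399/1.559399 = 0.358727, so β = 0.599.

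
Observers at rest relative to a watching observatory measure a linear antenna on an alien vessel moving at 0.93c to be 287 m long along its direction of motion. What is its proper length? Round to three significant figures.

781 m

γ = 1/√(1 − β²) = 1/√(1 − 0.8649) = 1/√0.1351 = 1/0.36756 = 2.7206.
Proper length: L₀ = γ·L = 2.7206 × 287 = 781 m.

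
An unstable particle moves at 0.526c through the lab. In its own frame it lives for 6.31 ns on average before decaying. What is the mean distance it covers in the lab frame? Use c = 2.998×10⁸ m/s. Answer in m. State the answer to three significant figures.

1.17 m

γ = 1/√(1 − β²) = 1/√(1 − 0.276676) = 1/√0.723324 = 1/0.850485 = 1.1758.
Lab-frame lifetime: Δt = γτ = 1.1758 × 6.31 ns = 7.4193 ns.
Distance: d = vΔt = 0.526 × 2.998×10⁸ m/s × 7.4193×10^-9 s = 1.17 m.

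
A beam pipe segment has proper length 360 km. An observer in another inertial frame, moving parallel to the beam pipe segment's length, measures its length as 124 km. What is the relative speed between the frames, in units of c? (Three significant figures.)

0.939c

Length contraction gives γ = L₀/L = 360/124 = 2.9032.
β = √(1 − 1/γ²) = √0.881356 = 0.939.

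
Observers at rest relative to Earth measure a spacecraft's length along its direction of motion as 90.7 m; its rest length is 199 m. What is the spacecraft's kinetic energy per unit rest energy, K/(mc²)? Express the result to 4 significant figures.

1.194

From L = L₀/γ: γ = 199/90.7 = 2.19405.
Since K = (γ−1)mc², K/(mc²) = 2.19405 − 1 = 1.194.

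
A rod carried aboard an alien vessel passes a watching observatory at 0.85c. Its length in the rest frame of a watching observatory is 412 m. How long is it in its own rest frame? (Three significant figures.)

782 m

Lorentz factor: γ = (1 − 0.7225)^(−1/2) = 1.8983.
Proper length: L₀ = γ·L = 1.8983 × 412 = 782 m.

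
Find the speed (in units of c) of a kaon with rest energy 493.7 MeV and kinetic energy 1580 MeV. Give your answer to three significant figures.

γ = 1 + K/(mc²) = 1 + 1580/493.7 = 4.2003.
β = √(1 − 1/γ²) = √(1 − 0.0566812) = √0.9433188 = 0.971.

0.971c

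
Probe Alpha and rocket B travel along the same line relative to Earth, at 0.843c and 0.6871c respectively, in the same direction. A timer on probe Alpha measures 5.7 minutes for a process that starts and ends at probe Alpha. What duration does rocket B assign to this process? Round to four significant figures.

6.137 minutes

Speed of probe Alpha in rocket B's frame: u = (v_A − v_B)/(1 − v_A v_B/c²) = (0.843 − 0.6871)/(1 − 0.843×0.6871) = 0.1559/0.4207747 = 0.37051; |u| = 0.37051c.
At |u| = 0.37051c, γ = (1 − 0.137278)^(−1/2) = 1.0766.
The clock on probe Alpha records proper time, so rocket B measures Δt = γΔτ = 1.0766 × 5.7 = 6.137 minutes.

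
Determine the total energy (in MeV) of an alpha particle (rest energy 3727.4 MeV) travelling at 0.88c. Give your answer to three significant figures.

7850 MeV

With β = 0.88, γ = 1/√(1 − 0.88²) = 1/√0.2256 = 2.1054.
Total energy: E = γmc² = 2.1054 × 3727.4 MeV = 7850 MeV.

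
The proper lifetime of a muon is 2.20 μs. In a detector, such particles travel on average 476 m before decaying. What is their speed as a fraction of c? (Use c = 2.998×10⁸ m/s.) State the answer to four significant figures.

0.5852c

Lab distance = (lab lifetime)·v = γτ·βc, so βγ = d/(cτ) = 476.0/(2.998×10⁸ × 2.200×10^-6) = 0.72169.
With βγ = 0.72169: γ² = 1 + (βγ)² = 1.520836, and β = (βγ)/γ = 0.72169/1.23322 = 0.5852.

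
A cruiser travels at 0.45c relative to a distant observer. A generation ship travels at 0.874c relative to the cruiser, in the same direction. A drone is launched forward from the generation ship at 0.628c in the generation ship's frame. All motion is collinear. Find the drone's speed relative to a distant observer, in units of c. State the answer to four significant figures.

Compose velocities in two stages. Stage 1 (into S'): u₁ = (0.628+0.874)/(1+0.628×0.874) = 0.96974.
Stage 2 (into S): u = (0.96974+0.45)/(1+0.96974×0.45) = 0.98841, so the speed is 0.9884c.

0.9884c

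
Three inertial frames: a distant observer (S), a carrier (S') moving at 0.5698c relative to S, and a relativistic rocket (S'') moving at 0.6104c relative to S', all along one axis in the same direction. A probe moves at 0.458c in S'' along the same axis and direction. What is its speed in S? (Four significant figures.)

Apply u = (u'+v)/(1+u'v) twice. Probe in the carrier frame: (0.458+0.6104)/(1+0.458·0.6104) = 1.0684/1.2795632 = 0.83497c.
That velocity, transformed to the rest frame of a distant observer: (0.83497+0.5698)/(1+0.83497·0.5698) = 1.40477/1.475765906 = 0.95189c.

0.9519c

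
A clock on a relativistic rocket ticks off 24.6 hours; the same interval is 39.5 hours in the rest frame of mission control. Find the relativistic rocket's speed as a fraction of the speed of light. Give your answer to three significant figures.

0.782c

γ = Δt/Δτ = 39.5/24.6 = 1.6057.
β = √(1 − 1/γ²) = √(1 − 0.387857) = √0.612143 = 0.782.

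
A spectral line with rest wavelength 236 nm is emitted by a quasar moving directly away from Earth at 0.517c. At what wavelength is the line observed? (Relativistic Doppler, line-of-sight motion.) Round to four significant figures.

418.2 nm

Relativistic Doppler for wavelength: λ_obs = λ_src · √((1+β)/(1−β)).
With β = 0.517: factor = √(1.517/0.483) = 1.7722.
λ_obs = 236 × 1.7722 = 418.2 nm.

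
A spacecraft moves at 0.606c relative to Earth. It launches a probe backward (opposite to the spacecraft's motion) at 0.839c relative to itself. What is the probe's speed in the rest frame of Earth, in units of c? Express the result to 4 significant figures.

In units of c, u = (u' + v)/(1 + u'v) with u' = −0.839 and v = 0.606.
Numerator: −0.839 + 0.606 = −0.233. Denominator: 1 + (−0.839)(0.606) = 0.491566.
u = −0.233/0.491566 = −0.474, so the speed is 0.4740c.

0.4740c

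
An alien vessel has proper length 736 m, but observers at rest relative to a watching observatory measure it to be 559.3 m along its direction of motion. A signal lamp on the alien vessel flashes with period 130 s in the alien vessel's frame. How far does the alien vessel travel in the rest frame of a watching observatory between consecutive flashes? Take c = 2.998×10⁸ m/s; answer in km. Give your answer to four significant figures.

3.334×10^7 km

From L = L₀/γ: γ = 736/559.3 = 1.31593.
β = √(1 − 1/γ²) = 0.65002. Lab-frame period = γτ = 1.31593×130 s = 171.07 s. Distance = βc × γτ = 0.65002 × 2.998×10⁸ m/s × 171.07 s = 3.3337×10^10 m = 3.334×10^7 km.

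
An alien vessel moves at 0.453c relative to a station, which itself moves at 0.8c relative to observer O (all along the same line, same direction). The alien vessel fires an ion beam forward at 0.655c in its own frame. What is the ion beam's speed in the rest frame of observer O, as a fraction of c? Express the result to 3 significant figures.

0.983c

Apply u = (u'+v)/(1+u'v) twice. Ion beam in the station frame: (0.655+0.453)/(1+0.655·0.453) = 1.108/1.296715 = 0.85447c.
That velocity, transformed to the rest frame of observer O: (0.85447+0.8)/(1+0.85447·0.8) = 1.65447/1.683576 = 0.98271c.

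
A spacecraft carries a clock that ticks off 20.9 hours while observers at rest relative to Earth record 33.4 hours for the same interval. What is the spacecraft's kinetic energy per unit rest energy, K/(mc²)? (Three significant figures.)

0.598

The time-dilation ratio gives γ = 33.4/20.9 = 1.59809.
Since K = (γ−1)mc², K/(mc²) = 1.59809 − 1 = 0.598.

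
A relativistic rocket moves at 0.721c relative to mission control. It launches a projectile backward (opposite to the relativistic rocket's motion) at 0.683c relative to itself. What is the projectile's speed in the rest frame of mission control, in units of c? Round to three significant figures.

0.0749c

In units of c, u = (u' + v)/(1 + u'v) with u' = −0.683 and v = 0.721.
Numerator: −0.683 + 0.721 = 0.038. Denominator: 1 + (−0.683)(0.721) = 0.507557.
u = 0.038/0.507557 = 0.074868, so the speed is 0.0749c.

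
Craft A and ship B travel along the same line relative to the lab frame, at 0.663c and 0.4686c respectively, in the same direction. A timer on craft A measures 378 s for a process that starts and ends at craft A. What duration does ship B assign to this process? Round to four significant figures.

The velocity of craft A relative to ship B is (0.663 − 0.4686)c / (1 − 0.663×0.4686) = 0.28202c; relative speed 0.28202c.
γ for this relative speed: γ = 1/√(1 − 0.0795353) = 1.0423.
The clock on craft A records proper time, so ship B measures Δt = γΔτ = 1.0423 × 378 = 394.0 s.

394.0 s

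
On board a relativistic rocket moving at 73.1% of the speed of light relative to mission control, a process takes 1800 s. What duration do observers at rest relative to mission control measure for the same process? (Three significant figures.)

2640 s

Lorentz factor: γ = (1 − 0.534361)^(−1/2) = 1.4655.
The onboard clock measures proper time, so the interval in the rest frame of mission control is dilated: Δt = γ·Δτ = 1.4655 × 1800 s = 2640 s.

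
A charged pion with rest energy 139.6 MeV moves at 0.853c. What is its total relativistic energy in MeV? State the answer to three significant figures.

267 MeV

Lorentz factor: γ = (1 − 0.727609)^(−1/2) = 1.916.
Total energy: E = γmc² = 1.916 × 139.6 MeV = 267 MeV.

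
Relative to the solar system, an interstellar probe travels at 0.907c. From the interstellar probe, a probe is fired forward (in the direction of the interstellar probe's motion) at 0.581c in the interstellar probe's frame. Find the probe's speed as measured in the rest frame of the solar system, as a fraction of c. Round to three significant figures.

0.974c

Relativistic velocity addition: u = (u' + v)/(1 + u'v/c²), with u' = 0.581c and v = 0.907c.
Numerator: 0.581 + 0.907 = 1.488. Denominator: 1 + (0.581)(0.907) = 1.526967.
u = 1.488/1.526967 = 0.97448, so the speed is 0.974c.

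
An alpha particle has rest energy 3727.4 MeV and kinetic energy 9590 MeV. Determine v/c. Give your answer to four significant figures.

0.9600

γ = 1 + K/(mc²) = 1 + 9590/3727.4 = 3.5728.
β = √(1 − 1/γ²) = √(1 − 0.0783398) = √0.9216602 = 0.9600.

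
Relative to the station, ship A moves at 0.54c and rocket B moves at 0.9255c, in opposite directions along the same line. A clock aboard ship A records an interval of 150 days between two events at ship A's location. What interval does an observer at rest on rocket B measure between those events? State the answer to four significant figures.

705.7 days

The velocity of ship A relative to rocket B is (0.54 + 0.9255)c / (1 + 0.54×0.9255) = 0.97715c; relative speed 0.97715c.
γ for this relative speed: γ = 1/√(1 − 0.954822) = 4.7047.
The clock on ship A records proper time, so rocket B measures Δt = γΔτ = 4.7047 × 150 = 705.7 days.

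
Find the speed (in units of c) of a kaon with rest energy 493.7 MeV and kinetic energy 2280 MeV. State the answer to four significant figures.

K = (γ−1)mc², so γ = 1 + 2280/493.7 = 5.6182.
Then v/c = √(1 − γ⁻²) = √(1 − 0.0316815) = √0.9683185 = 0.9840.

0.9840c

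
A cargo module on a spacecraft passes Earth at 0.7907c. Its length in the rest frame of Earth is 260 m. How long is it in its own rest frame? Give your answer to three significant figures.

425 m

β² = 0.62520649, so γ = 1/√0.37479351 = 1.6334.
Proper length: L₀ = γ·L = 1.6334 × 260 = 425 m.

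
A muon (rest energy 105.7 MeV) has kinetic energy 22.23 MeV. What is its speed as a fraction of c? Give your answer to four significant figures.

γ = 1 + K/(mc²) = 1 + 22.23/105.7 = 1.2103.
β = √(1 − 1/γ²) = √(1 − 0.682675) = √0.317325 = 0.5633.

0.5633c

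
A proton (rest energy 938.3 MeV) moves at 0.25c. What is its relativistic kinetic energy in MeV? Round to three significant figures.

30.8 MeV

β² = 0.0625, so γ = 1/√0.9375 = 1.032796.
Kinetic energy: K = (γ − 1)mc² = (1.032796 − 1) × 938.3 MeV = 0.032796 × 938.3 = 30.8 MeV.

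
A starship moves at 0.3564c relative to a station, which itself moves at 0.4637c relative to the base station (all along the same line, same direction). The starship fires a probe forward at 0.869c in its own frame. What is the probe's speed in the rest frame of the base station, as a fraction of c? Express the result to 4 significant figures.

First combine the probe and starship (S''→S'): u₁ = (0.869 + 0.3564)/(1 + 0.869×0.3564) = 1.2254/1.3097116 = 0.93563.
Then combine with the station (S'→S): u = (0.93563 + 0.4637)/(1 + 0.93563×0.4637) = 1.39933/1.433851631 = 0.97592.

0.9759c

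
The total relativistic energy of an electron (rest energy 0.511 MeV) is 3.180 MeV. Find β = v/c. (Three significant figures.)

0.987

Total energy E = γmc² gives γ = 3.180/0.511 = 6.2231.
Hence β = √(1 − 1/γ²) = √(1 − 0.0258218) = √0.9741782 = 0.987.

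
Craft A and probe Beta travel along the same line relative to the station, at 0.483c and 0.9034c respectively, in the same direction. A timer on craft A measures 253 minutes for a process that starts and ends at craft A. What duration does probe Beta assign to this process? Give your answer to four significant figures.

379.8 minutes

Transform craft A's velocity into probe Beta's frame: (0.483 − 0.9034)/(1 − 0.483·0.9034) = −0.4204/0.5636578, so the relative speed is 0.74584c.
γ for this relative speed: γ = 1/√(1 − 0.556277) = 1.5012.
The clock on craft A records proper time, so probe Beta measures Δt = γΔτ = 1.5012 × 253 = 379.8 minutes.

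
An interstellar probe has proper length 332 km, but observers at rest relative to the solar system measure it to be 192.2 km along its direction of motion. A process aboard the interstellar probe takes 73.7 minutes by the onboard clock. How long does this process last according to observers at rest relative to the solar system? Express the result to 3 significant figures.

Length contraction gives γ = L₀/L = 332/192.2 = 1.72737.
The same γ dilates the second interval: 1.72737 × 73.7 minutes = 127 minutes.

127 minutes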